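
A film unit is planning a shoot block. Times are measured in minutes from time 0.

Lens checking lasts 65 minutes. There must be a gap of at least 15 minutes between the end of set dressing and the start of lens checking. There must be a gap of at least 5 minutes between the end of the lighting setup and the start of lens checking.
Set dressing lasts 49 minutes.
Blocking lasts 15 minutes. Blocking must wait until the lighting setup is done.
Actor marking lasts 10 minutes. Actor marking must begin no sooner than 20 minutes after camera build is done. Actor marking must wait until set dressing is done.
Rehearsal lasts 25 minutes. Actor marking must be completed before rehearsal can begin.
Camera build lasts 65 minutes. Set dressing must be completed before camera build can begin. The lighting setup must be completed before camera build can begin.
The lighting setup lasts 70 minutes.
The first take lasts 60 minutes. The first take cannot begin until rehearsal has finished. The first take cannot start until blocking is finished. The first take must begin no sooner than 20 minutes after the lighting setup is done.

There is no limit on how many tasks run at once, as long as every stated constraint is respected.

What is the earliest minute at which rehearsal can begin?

165

The lighting setup can start immediately at minute 0; it finishes at minute 70.
Set dressing has no prerequisites, so it starts at minute 0 and finishes at minute 49.
Camera build has to wait for set dressing (finishes minute 49); the lighting setup (finishes minute 70). The latest of these is minute 70, so camera build runs minute 70 to 70 + 65 = minute 135.
For actor marking: camera build (finishes minute 135, plus 20-minute gap → minute 155); set dressing (finishes minute 49). Taking the maximum gives a start of minute 155, and it finishes at 155 + 10 = minute 165.
Rehearsal waits on actor marking (finishes minute 165), so the earliest it can start is minute 165.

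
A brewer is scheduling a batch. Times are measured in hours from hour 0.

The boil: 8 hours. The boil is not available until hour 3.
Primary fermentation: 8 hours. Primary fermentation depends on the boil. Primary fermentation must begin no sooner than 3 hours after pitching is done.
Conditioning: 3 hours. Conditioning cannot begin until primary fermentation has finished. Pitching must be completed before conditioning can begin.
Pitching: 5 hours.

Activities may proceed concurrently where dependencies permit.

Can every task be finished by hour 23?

Yes

Pitching can start immediately at hour 0; it finishes at hour 5.
The boil waits on its own release at hour 3, so it starts at hour 3 and finishes at 3 + 8 = hour 11.
For primary fermentation: the boil (finishes hour 11); pitching (finishes hour 5, plus 3-hour gap → hour 8). Taking the maximum gives a start of hour 11, and it finishes at 11 + 8 = hour 19.
Conditioning has to wait for primary fermentation (finishes hour 19); pitching (finishes hour 5). The latest of these is hour 19, so conditioning runs hour 19 to 19 + 3 = hour 22.
Every task is finished by hour 22, which is no later than the deadline of 23, so the schedule is feasible.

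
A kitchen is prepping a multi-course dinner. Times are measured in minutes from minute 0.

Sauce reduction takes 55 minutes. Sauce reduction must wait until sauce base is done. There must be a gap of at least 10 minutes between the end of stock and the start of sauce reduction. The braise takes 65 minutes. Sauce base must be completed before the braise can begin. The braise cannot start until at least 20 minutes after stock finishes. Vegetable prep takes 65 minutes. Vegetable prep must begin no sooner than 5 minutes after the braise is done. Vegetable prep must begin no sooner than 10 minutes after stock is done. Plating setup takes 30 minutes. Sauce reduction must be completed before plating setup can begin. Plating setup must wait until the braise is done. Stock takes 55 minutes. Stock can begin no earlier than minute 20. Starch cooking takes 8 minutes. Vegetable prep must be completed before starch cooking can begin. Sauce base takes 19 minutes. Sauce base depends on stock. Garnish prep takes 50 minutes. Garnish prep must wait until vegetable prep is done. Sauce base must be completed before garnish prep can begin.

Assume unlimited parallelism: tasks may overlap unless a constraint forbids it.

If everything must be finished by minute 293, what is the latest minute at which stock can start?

33

Starch cooking has no dependents, so it just needs to finish by minute 293. Starting by 293 − 8 = minute 285 achieves that.
Nothing follows garnish prep; the deadline of minute 293 is its only limit. It must start by 293 − 50 = minute 243.
For vegetable prep: starch cooking (must start by minute 285); garnish prep (must start by minute 243). The most restrictive is minute 243; with a 65-minute duration, vegetable prep must start by minute 178.
Plating setup has no dependents, so it just needs to finish by minute 293. Starting by 293 − 30 = minute 263 achieves that.
The braise must finish in time for vegetable prep (must start by minute 178, minus 5-minute gap → minute 173); plating setup (must start by minute 263). The tightest is minute 173, so the braise must start by 173 − 65 = minute 108.
Sauce reduction feeds into plating setup (must start by minute 263); so sauce reduction must finish by minute 263 and therefore start by minute 208.
Sauce base feeds the braise (must start by minute 108); sauce reduction (must start by minute 208); garnish prep (must start by minute 243). Taking the minimum, sauce base must finish by minute 108 and start by 108 − 19 = minute 89.
Stock has several dependents: sauce base (must start by minute 89); the braise (must start by minute 108, minus 20-minute gap → minute 88); vegetable prep (must start by minute 178, minus 10-minute gap → minute 168); sauce reduction (must start by minute 208, minus 10-minute gap → minute 198). The earliest of those limits is minute 88, so stock must start by 88 − 55 = minute 33.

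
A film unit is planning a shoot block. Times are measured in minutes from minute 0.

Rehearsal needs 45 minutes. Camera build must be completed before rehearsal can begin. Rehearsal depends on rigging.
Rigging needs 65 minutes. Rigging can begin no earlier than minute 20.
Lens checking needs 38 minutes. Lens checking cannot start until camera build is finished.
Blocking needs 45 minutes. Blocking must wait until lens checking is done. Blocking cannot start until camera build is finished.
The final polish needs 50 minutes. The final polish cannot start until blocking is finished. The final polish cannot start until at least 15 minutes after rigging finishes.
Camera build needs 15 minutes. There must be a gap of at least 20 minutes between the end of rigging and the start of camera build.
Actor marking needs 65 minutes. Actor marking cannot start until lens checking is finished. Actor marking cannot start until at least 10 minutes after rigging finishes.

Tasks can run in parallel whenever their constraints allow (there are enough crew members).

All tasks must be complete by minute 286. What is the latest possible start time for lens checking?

153

The final polish has no dependents, so it just needs to finish by minute 286. Starting by 286 − 50 = minute 236 achieves that.
Blocking has to be done before the final polish (must start by minute 236). That means finishing by minute 236, i.e. starting by 236 − 45 = minute 191.
Actor marking has no dependents, so it just needs to finish by minute 286. Starting by 286 − 65 = minute 221 achieves that.
Lens checking has several dependents: blocking (must start by minute 191); actor marking (must start by minute 221). The earliest of those limits is minute 191, so lens checking must start by 191 − 38 = minute 153.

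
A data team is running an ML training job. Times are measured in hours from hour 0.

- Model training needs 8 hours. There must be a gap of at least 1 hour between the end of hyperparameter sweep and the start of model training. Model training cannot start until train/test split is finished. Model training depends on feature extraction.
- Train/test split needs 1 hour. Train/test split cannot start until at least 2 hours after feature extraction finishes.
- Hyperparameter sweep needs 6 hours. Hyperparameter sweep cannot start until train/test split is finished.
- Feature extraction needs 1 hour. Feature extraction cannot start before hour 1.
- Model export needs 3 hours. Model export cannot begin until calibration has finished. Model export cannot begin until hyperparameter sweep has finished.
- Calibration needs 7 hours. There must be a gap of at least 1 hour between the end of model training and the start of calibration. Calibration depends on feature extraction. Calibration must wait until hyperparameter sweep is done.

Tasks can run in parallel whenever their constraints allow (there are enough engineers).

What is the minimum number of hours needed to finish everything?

31

After its own release at hour 1, feature extraction can start at hour 1 and finishes at hour 2.
Train/test split cannot begin until feature extraction (finishes hour 2, plus 2-hour gap → hour 4). It runs from hour 4 to 4 + 1 = hour 5.
Hyperparameter sweep waits on train/test split (finishes hour 5), so it starts at hour 5 and finishes at 5 + 6 = hour 11.
For model training: hyperparameter sweep (finishes hour 11, plus 1-hour gap → hour 12); train/test split (finishes hour 5); feature extraction (finishes hour 2). Taking the maximum gives a start of hour 12, and it finishes at 12 + 8 = hour 20.
For calibration: model training (finishes hour 20, plus 1-hour gap → hour 21); feature extraction (finishes hour 2); hyperparameter sweep (finishes hour 11). Taking the maximum gives a start of hour 21, and it finishes at 21 + 7 = hour 28.
For model export: calibration (finishes hour 28); hyperparameter sweep (finishes hour 11). Taking the maximum gives a start of hour 28, and it finishes at 28 + 3 = hour 31.
All tasks are finished once the last one completes. Finish times: Feature extraction at 2, Train/test split at 5, Hyperparameter sweep at 11, Model training at 20, Calibration at 28, Model export at 31. The latest is hour 31.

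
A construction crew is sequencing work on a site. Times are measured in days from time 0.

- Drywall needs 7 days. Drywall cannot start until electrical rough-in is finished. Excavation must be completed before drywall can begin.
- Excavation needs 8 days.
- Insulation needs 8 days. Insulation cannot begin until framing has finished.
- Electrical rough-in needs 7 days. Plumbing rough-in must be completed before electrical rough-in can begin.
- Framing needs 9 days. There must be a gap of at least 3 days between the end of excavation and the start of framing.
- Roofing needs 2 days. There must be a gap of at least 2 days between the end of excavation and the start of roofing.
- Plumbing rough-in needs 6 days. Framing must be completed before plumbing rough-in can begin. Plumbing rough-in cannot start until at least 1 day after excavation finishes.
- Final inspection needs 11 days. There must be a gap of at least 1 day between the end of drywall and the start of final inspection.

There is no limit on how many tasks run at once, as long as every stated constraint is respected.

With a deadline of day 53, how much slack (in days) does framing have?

1

Excavation has no prerequisites, so it starts at day 0 and finishes at day 8.
Framing cannot begin until excavation (finishes day 8, plus 3-day gap → day 11). It runs from day 11 to 11 + 9 = day 20.

Working backward from the deadline:
Final inspection must finish by day 53; it takes 11 days, so it must start by 53 − 11 = day 42.
Drywall has to be done before final inspection (must start by day 42, minus 1-day gap → day 41). That means finishing by day 41, i.e. starting by 41 − 7 = day 34.
Since drywall (must start by day 34) depends on it, electrical rough-in must finish by day 34. Backing off its 7-day duration gives a latest start of day 27.
Plumbing rough-in feeds into electrical rough-in (must start by day 27); so plumbing rough-in must finish by day 27 and therefore start by day 21.
Nothing follows insulation; the deadline of day 53 is its only limit. It must start by 53 − 8 = day 45.
Framing must finish in time for plumbing rough-in (must start by day 21); insulation (must start by day 45). The tightest is day 21, so framing must start by 21 − 9 = day 12.
So framing can start as early as day 11 and as late as day 12, giving 12 − 11 = 1 day of slack.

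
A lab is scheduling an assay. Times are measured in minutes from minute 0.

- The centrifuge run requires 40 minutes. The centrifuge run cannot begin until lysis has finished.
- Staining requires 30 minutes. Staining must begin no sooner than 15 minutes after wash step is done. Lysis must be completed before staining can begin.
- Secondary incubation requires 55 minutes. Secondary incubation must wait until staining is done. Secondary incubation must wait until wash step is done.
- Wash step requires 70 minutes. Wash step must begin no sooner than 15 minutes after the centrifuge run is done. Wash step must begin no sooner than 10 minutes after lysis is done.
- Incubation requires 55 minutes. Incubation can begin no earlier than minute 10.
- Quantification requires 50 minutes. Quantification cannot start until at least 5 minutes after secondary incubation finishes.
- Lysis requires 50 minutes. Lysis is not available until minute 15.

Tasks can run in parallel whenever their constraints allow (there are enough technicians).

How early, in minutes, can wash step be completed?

190

Lysis waits on its own release at minute 15, so it starts at minute 15 and finishes at 15 + 50 = minute 65.
The centrifuge run waits on lysis (finishes minute 65), so it starts at minute 65 and finishes at 65 + 40 = minute 105.
Wash step needs all of the centrifuge run (finishes minute 105, plus 15-minute gap → minute 120); lysis (finishes minute 65, plus 10-minute gap → minute 75). That puts its earliest start at minute 120; it finishes at 120 + 70 = minute 190.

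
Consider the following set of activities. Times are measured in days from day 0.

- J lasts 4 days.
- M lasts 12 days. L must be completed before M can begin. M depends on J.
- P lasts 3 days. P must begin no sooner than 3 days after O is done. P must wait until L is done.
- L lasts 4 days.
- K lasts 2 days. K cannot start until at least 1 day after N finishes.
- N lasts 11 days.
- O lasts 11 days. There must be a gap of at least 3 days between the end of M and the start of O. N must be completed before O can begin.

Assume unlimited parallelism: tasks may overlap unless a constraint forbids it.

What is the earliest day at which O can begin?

N can start immediately at day 0; it finishes at day 11.
L has no prerequisites, so it starts at day 0 and finishes at day 4.
Nothing blocks J, so it runs from day 0 to day 4.
M cannot start until L (finishes day 4); J (finishes day 4). The controlling bound is day 4, so M finishes at 4 + 12 = day 16.
O waits on M (finishes day 16, plus 3-day gap → day 19); N (finishes day 11). The latest of these is day 19, which is the earliest O can start.

19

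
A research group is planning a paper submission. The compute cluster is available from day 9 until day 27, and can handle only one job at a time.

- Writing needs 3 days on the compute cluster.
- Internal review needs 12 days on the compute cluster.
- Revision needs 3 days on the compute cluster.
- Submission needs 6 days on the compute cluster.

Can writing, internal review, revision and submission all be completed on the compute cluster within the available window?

No

The compute cluster window is 27 − 9 = 18 days.
Running back to back, the jobs need 3 + 12 + 3 + 6 = 24 days on the compute cluster.
Since 24 > 18, they cannot all fit.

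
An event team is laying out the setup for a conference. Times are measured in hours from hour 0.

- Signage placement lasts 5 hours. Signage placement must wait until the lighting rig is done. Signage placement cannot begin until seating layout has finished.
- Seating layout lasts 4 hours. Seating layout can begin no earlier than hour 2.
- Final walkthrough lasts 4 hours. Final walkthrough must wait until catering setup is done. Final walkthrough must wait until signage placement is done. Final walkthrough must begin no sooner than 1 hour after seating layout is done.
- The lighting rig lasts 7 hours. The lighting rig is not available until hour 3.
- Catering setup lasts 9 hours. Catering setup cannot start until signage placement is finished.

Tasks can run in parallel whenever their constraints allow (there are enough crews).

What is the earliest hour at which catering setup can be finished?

24

Seating layout waits on its own release at hour 2, so it starts at hour 2 and finishes at 2 + 4 = hour 6.
After its own release at hour 3, the lighting rig can start at hour 3 and finishes at hour 10.
Signage placement needs all of the lighting rig (finishes hour 10); seating layout (finishes hour 6). That puts its earliest start at hour 10; it finishes at 10 + 5 = hour 15.
Catering setup cannot begin until signage placement (finishes hour 15). It runs from hour 15 to 15 + 9 = hour 24.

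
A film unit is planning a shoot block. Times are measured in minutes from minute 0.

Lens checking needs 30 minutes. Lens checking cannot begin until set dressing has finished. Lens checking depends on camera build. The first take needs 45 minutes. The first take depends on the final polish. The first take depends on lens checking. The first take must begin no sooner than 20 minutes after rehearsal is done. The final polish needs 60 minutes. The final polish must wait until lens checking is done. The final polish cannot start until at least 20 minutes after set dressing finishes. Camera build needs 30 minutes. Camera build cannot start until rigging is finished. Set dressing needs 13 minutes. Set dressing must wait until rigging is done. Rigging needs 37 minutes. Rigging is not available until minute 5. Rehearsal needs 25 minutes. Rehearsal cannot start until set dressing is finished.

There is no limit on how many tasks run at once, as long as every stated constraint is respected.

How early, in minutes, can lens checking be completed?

Rigging waits on its own release at minute 5, so it starts at minute 5 and finishes at 5 + 37 = minute 42.
Camera build waits on rigging (finishes minute 42), so it starts at minute 42 and finishes at 42 + 30 = minute 72.
Set dressing waits on rigging (finishes minute 42), so it starts at minute 42 and finishes at 42 + 13 = minute 55.
Lens checking cannot start until set dressing (finishes minute 55); camera build (finishes minute 72). The controlling bound is minute 72, so lens checking finishes at 72 + 30 = minute 102.

102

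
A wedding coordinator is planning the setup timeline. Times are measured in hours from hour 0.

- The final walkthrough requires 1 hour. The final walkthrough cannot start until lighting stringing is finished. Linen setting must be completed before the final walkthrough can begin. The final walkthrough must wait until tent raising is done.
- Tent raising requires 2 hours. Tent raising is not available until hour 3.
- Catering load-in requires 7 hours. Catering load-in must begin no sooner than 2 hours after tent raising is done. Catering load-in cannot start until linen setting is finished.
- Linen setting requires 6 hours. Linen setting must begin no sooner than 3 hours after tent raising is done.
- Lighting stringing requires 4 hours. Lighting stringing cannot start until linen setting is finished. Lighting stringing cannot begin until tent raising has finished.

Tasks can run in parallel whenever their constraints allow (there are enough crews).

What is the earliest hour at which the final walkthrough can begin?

18

Tent raising waits on its own release at hour 3, so it starts at hour 3 and finishes at 3 + 2 = hour 5.
Linen setting waits on tent raising (finishes hour 5, plus 3-hour gap → hour 8), so it starts at hour 8 and finishes at 8 + 6 = hour 14.
Lighting stringing needs all of linen setting (finishes hour 14); tent raising (finishes hour 5). That puts its earliest start at hour 14; it finishes at 14 + 4 = hour 18.
The final walkthrough waits on lighting stringing (finishes hour 18); linen setting (finishes hour 14); tent raising (finishes hour 5). The latest of these is hour 18, which is the earliest the final walkthrough can start.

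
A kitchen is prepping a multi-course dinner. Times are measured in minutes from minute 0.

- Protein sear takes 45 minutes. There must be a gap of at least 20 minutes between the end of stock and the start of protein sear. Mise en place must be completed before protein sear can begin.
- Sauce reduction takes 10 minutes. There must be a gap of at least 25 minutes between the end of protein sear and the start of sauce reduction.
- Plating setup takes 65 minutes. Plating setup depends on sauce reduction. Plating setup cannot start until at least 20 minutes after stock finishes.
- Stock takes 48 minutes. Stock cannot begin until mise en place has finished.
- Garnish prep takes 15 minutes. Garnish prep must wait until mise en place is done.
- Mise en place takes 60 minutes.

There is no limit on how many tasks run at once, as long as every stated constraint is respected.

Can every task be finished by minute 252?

No

Nothing blocks mise en place, so it runs from minute 0 to minute 60.
Garnish prep cannot begin until mise en place (finishes minute 60). It runs from minute 60 to 60 + 15 = minute 75.
Stock waits on mise en place (finishes minute 60), so it starts at minute 60 and finishes at 60 + 48 = minute 108.
Protein sear cannot start until stock (finishes minute 108, plus 20-minute gap → minute 128); mise en place (finishes minute 60). The controlling bound is minute 128, so protein sear finishes at 128 + 45 = minute 173.
After protein sear (finishes minute 173, plus 25-minute gap → minute 198), sauce reduction can start at minute 198 and finishes at minute 208.
Plating setup needs all of sauce reduction (finishes minute 208); stock (finishes minute 108, plus 20-minute gap → minute 128). That puts its earliest start at minute 208; it finishes at 208 + 65 = minute 273.
The earliest everything can be done is minute 273, which is after the deadline of 252, so it is not possible.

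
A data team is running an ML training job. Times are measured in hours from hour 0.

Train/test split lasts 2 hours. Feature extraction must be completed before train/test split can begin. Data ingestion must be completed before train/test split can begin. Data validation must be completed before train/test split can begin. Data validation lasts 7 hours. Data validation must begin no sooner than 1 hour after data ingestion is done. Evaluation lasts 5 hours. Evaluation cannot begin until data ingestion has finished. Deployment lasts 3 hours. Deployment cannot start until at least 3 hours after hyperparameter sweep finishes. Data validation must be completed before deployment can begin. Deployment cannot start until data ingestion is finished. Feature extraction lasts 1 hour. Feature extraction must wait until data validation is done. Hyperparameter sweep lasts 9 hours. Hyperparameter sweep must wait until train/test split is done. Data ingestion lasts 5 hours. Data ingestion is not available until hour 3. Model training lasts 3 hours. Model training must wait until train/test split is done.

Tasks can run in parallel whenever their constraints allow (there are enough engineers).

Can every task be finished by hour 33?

Data ingestion cannot begin until its own release at hour 3. It runs from hour 3 to 3 + 5 = hour 8.
Evaluation waits on data ingestion (finishes hour 8), so it starts at hour 8 and finishes at 8 + 5 = hour 13.
Data validation cannot begin until data ingestion (finishes hour 8, plus 1-hour gap → hour 9). It runs from hour 9 to 9 + 7 = hour 16.
Feature extraction waits on data validation (finishes hour 16), so it starts at hour 16 and finishes at 16 + 1 = hour 17.
Train/test split has to wait for feature extraction (finishes hour 17); data ingestion (finishes hour 8); data validation (finishes hour 16). The latest of these is hour 17, so train/test split runs hour 17 to 17 + 2 = hour 19.
After train/test split (finishes hour 19), model training can start at hour 19 and finishes at hour 22.
Hyperparameter sweep waits on train/test split (finishes hour 19), so it starts at hour 19 and finishes at 19 + 9 = hour 28.
For deployment: hyperparameter sweep (finishes hour 28, plus 3-hour gap → hour 31); data validation (finishes hour 16); data ingestion (finishes hour 8). Taking the maximum gives a start of hour 31, and it finishes at 31 + 3 = hour 34.
The earliest everything can be done is hour 34, which is after the deadline of 33, so it is not possible.

No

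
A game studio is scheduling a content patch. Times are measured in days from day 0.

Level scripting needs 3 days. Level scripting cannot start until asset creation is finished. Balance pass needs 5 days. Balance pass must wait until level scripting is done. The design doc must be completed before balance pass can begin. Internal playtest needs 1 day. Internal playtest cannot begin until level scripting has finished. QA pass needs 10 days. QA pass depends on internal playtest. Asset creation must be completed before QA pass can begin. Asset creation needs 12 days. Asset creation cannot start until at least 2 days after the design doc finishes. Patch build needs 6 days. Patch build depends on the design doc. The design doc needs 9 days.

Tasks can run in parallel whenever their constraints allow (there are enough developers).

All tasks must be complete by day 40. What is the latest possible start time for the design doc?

3

Nothing follows QA pass; the deadline of day 40 is its only limit. It must start by 40 − 10 = day 30.
Internal playtest feeds into QA pass (must start by day 30); so internal playtest must finish by day 30 and therefore start by day 29.
Balance pass must finish by day 40; it takes 5 days, so it must start by 40 − 5 = day 35.
For level scripting: internal playtest (must start by day 29); balance pass (must start by day 35). The most restrictive is day 29; with a 3-day duration, level scripting must start by day 26.
Asset creation feeds level scripting (must start by day 26); QA pass (must start by day 30). Taking the minimum, asset creation must finish by day 26 and start by 26 − 12 = day 14.
To finish by day 40, patch build (duration 6) must start no later than day 34.
The design doc feeds asset creation (must start by day 14, minus 2-day gap → day 12); balance pass (must start by day 35); patch build (must start by day 34). Taking the minimum, the design doc must finish by day 12 and start by 12 − 9 = day 3.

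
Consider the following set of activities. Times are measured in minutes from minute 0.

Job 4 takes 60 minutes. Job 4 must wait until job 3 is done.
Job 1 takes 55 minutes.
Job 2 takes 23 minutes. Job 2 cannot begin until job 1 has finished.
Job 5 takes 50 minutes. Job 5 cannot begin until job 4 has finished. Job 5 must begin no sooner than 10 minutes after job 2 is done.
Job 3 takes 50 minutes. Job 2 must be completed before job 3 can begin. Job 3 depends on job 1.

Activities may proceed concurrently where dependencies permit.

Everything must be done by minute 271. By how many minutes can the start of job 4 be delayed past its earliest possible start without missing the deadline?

Job 1 has no prerequisites, so it starts at minute 0 and finishes at minute 55.
Job 2 cannot begin until job 1 (finishes minute 55). It runs from minute 55 to 55 + 23 = minute 78.
Job 3 has to wait for job 2 (finishes minute 78); job 1 (finishes minute 55). The latest of these is minute 78, so job 3 runs minute 78 to 78 + 50 = minute 128.
Job 4 cannot begin until job 3 (finishes minute 128). It runs from minute 128 to 128 + 60 = minute 188.

Working backward from the deadline:
Job 5 has no dependents, so it just needs to finish by minute 271. Starting by 271 − 50 = minute 221 achieves that.
Job 4 must finish before job 5 (must start by minute 221). With a 60-minute duration, job 4 must start by 221 − 60 = minute 161.
So job 4 can start as early as minute 128 and as late as minute 161, giving 161 − 128 = 33 minutes of slack.

33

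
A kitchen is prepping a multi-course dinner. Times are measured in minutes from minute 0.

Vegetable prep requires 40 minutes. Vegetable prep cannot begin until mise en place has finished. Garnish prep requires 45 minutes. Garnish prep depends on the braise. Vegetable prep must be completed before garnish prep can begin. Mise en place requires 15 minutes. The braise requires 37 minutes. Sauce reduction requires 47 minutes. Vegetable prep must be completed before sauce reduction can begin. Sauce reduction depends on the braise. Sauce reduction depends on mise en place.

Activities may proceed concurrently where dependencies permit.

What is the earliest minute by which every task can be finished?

The braise can start immediately at minute 0; it finishes at minute 37.
Mise en place has no prerequisites, so it starts at minute 0 and finishes at minute 15.
After mise en place (finishes minute 15), vegetable prep can start at minute 15 and finishes at minute 55.
Garnish prep has to wait for the braise (finishes minute 37); vegetable prep (finishes minute 55). The latest of these is minute 55, so garnish prep runs minute 55 to 55 + 45 = minute 100.
For sauce reduction: vegetable prep (finishes minute 55); the braise (finishes minute 37); mise en place (finishes minute 15). Taking the maximum gives a start of minute 55, and it finishes at 55 + 47 = minute 102.
All tasks are finished once the last one completes. Finish times: Mise en place at 15, The braise at 37, Vegetable prep at 55, Sauce reduction at 102, Garnish prep at 100. The latest is minute 102.

102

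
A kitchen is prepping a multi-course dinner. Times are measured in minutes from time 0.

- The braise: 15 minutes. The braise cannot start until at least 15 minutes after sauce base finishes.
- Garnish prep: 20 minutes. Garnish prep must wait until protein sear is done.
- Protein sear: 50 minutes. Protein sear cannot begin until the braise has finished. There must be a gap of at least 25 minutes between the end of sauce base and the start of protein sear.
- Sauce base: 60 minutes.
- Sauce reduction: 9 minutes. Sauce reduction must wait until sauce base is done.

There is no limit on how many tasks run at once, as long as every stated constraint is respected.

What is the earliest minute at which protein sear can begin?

Sauce base has no prerequisites, so it starts at minute 0 and finishes at minute 60.
After sauce base (finishes minute 60, plus 15-minute gap → minute 75), the braise can start at minute 75 and finishes at minute 90.
Protein sear waits on the braise (finishes minute 90); sauce base (finishes minute 60, plus 25-minute gap → minute 85). The latest of these is minute 90, which is the earliest protein sear can start.

90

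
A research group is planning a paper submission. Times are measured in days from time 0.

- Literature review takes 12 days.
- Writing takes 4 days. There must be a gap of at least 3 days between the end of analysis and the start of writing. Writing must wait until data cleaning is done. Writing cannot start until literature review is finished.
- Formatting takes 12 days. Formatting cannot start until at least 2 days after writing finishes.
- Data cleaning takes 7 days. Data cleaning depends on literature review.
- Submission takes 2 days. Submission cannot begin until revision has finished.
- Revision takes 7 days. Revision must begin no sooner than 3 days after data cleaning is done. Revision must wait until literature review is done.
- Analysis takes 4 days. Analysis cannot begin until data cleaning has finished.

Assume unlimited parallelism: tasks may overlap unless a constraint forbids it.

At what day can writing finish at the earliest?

Literature review has no prerequisites, so it starts at day 0 and finishes at day 12.
Data cleaning waits on literature review (finishes day 12), so it starts at day 12 and finishes at 12 + 7 = day 19.
After data cleaning (finishes day 19), analysis can start at day 19 and finishes at day 23.
Writing has to wait for analysis (finishes day 23, plus 3-day gap → day 26); data cleaning (finishes day 19); literature review (finishes day 12). The latest of these is day 26, so writing runs day 26 to 26 + 4 = day 30.

30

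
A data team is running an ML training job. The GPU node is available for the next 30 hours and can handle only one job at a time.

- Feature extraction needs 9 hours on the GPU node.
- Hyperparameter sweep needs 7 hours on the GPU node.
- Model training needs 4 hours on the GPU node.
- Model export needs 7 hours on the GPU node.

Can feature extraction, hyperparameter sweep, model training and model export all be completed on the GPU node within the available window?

Yes

Running back to back, the jobs need 9 + 7 + 4 + 7 = 27 hours on the GPU node.
Since 27 ≤ 30, they fit within the window.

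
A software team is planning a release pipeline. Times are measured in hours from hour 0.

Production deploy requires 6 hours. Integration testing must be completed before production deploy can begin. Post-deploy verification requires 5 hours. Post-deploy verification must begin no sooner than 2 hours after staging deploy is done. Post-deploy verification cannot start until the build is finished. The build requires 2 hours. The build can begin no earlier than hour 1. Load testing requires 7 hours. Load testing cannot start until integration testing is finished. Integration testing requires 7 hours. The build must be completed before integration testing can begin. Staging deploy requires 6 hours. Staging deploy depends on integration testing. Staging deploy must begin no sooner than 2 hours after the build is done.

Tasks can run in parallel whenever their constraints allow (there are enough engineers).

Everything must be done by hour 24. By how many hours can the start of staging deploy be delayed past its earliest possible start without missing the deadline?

The build waits on its own release at hour 1, so it starts at hour 1 and finishes at 1 + 2 = hour 3.
Integration testing waits on the build (finishes hour 3), so it starts at hour 3 and finishes at 3 + 7 = hour 10.
Staging deploy cannot start until integration testing (finishes hour 10); the build (finishes hour 3, plus 2-hour gap → hour 5). The controlling bound is hour 10, so staging deploy finishes at 10 + 6 = hour 16.

Working backward from the deadline:
Post-deploy verification must finish by hour 24; it takes 5 hours, so it must start by 24 − 5 = hour 19.
Since post-deploy verification (must start by hour 19, minus 2-hour gap → hour 17) depends on it, staging deploy must finish by hour 17. Backing off its 6-hour duration gives a latest start of hour 11.
So staging deploy can start as early as hour 10 and as late as hour 11, giving 11 − 10 = 1 hour of slack.

1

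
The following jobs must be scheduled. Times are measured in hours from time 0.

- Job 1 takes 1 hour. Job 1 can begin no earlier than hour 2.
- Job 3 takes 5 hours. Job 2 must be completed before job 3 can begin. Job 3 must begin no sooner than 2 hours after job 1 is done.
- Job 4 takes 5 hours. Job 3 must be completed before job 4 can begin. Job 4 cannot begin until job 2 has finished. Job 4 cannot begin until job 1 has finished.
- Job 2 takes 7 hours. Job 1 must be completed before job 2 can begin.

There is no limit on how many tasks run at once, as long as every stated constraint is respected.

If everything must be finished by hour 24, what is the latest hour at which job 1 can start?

Job 4 has no dependents, so it just needs to finish by hour 24. Starting by 24 − 5 = hour 19 achieves that.
Job 3 has to be done before job 4 (must start by hour 19). That means finishing by hour 19, i.e. starting by 19 − 5 = hour 14.
Job 2 must finish in time for job 3 (must start by hour 14); job 4 (must start by hour 19). The tightest is hour 14, so job 2 must start by 14 − 7 = hour 7.
Job 1 has several dependents: job 2 (must start by hour 7); job 3 (must start by hour 14, minus 2-hour gap → hour 12); job 4 (must start by hour 19). The earliest of those limits is hour 7, so job 1 must start by 7 − 1 = hour 6.

6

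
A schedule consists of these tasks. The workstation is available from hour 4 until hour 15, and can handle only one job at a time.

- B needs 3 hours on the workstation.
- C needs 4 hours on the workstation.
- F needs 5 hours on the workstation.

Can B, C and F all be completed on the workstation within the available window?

The workstation window is 15 − 4 = 11 hours.
Running back to back, the jobs need 3 + 4 + 5 = 12 hours on the workstation.
Since 12 > 11, they cannot all fit.

No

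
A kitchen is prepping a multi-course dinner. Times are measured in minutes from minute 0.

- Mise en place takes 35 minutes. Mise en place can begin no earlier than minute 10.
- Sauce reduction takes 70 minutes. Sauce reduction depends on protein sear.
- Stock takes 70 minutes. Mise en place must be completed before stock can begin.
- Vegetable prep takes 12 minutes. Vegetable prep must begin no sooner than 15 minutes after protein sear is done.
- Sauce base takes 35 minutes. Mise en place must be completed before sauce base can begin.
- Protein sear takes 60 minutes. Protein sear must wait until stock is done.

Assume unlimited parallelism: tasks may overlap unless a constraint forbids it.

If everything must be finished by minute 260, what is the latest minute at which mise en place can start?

25

Nothing follows vegetable prep; the deadline of minute 260 is its only limit. It must start by 260 − 12 = minute 248.
To finish by minute 260, sauce reduction (duration 70) must start no later than minute 190.
Protein sear has several dependents: vegetable prep (must start by minute 248, minus 15-minute gap → minute 233); sauce reduction (must start by minute 190). The earliest of those limits is minute 190, so protein sear must start by 190 − 60 = minute 130.
Since protein sear (must start by minute 130) depends on it, stock must finish by minute 130. Backing off its 70-minute duration gives a latest start of minute 60.
Sauce base has no dependents, so it just needs to finish by minute 260. Starting by 260 − 35 = minute 225 achieves that.
Mise en place must finish in time for stock (must start by minute 60); sauce base (must start by minute 225). The tightest is minute 60, so mise en place must start by 60 − 35 = minute 25.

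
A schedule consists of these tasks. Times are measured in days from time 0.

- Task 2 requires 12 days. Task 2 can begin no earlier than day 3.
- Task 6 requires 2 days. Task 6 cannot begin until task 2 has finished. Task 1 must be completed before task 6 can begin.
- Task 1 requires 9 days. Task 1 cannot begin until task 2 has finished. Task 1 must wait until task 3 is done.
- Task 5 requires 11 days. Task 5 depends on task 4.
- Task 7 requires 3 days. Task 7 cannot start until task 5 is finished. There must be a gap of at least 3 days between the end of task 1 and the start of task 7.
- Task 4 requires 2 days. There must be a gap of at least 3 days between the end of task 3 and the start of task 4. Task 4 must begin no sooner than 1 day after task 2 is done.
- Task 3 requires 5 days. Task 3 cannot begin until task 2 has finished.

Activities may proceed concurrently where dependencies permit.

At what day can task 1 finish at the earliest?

Task 2 cannot begin until its own release at day 3. It runs from day 3 to 3 + 12 = day 15.
Task 3 waits on task 2 (finishes day 15), so it starts at day 15 and finishes at 15 + 5 = day 20.
For task 1: task 2 (finishes day 15); task 3 (finishes day 20). Taking the maximum gives a start of day 20, and it finishes at 20 + 9 = day 29.

29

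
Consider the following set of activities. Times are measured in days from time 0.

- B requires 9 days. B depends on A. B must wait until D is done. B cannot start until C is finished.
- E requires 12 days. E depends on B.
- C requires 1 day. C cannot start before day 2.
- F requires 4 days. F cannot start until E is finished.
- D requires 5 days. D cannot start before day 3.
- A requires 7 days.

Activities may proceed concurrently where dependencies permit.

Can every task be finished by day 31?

No

After its own release at day 3, D can start at day 3 and finishes at day 8.
C waits on its own release at day 2, so it starts at day 2 and finishes at 2 + 1 = day 3.
A has no prerequisites, so it starts at day 0 and finishes at day 7.
B cannot start until A (finishes day 7); D (finishes day 8); C (finishes day 3). The controlling bound is day 8, so B finishes at 8 + 9 = day 17.
E waits on B (finishes day 17), so it starts at day 17 and finishes at 17 + 12 = day 29.
After E (finishes day 29), F can start at day 29 and finishes at day 33.
The earliest everything can be done is day 33, which is after the deadline of 31, so it is not possible.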